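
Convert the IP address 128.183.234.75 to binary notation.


128 = 10000000
183 = 10110111
234 = 11101010
75 = 01001011
Binary: 10000000.10110111.11101010.01001011


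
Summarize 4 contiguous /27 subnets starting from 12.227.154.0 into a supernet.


Original prefix: /27
Number of subnets: 4 = 2^2
New prefix = 27 - 2 = 25
Supernet: 12.227.154.0/25


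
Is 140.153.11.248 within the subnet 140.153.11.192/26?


Subnet network: 140.153.11.192
Test IP AND mask: 140.153.11.192
Yes, 140.153.11.248 is in 140.153.11.192/26


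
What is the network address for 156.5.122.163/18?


IP:   10011100.00000101.01111010.10100011
Mask: 11111111.11111111.11000000.00000000
AND operation:
Net:  10011100.00000101.01000000.00000000
Network: 156.5.64.0/18


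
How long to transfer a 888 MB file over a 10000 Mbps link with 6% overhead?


Effective throughput = 10000 * (1 - 6/100) = 9400 Mbps
File size in Mb = 888 * 8 = 7104 Mb
Time = 7104 / 9400
Time = 0.7557 seconds


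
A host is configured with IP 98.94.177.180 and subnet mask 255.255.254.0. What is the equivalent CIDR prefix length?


Binary: 11111111.11111111.11111110.00000000
Count leading 1s
Prefix: /23


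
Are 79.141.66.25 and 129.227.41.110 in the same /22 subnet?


Mask: 255.255.252.0
79.141.66.25 AND mask = 79.141.64.0
129.227.41.110 AND mask = 129.227.40.0
No, different subnets (79.141.64.0 vs 129.227.40.0)


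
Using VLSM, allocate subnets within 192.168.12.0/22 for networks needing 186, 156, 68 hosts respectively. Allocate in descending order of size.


186 hosts -> /24 (254 usable): 192.168.12.0/24
156 hosts -> /24 (254 usable): 192.168.13.0/24
68 hosts -> /25 (126 usable): 192.168.14.0/25
Allocation: 192.168.12.0/24 (186 hosts, 254 usable); 192.168.13.0/24 (156 hosts, 254 usable); 192.168.14.0/25 (68 hosts, 126 usable)


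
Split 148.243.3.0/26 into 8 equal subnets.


New prefix = 26 + 3 = 29
Each subnet has 8 addresses
  148.243.3.0/29
  148.243.3.8/29
  148.243.3.16/29
  148.243.3.24/29
  148.243.3.32/29
  148.243.3.40/29
  148.243.3.48/29
  148.243.3.56/29
Subnets: 148.243.3.0/29, 148.243.3.8/29, 148.243.3.16/29, 148.243.3.24/29, 148.243.3.32/29, 148.243.3.40/29, 148.243.3.48/29, 148.243.3.56/29


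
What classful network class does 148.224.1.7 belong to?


First octet: 148
Binary: 10010100
10xxxxxx -> Class B (128-191)
Class B, default mask 255.255.0.0 (/16)


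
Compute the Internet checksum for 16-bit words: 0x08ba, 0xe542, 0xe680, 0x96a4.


Sum all words (with carry folding):
+ 0x08ba = 0x08ba
+ 0xe542 = 0xedfc
+ 0xe680 = 0xd47d
+ 0x96a4 = 0x6b22
One's complement: ~0x6b22
Checksum = 0x94dd


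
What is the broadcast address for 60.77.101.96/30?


Network: 60.77.101.96/30
Host bits = 2
Set all host bits to 1:
Broadcast: 60.77.101.99


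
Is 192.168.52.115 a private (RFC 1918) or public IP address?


RFC 1918 private ranges:
  10.0.0.0/8 (10.0.0.0 - 10.255.255.255)
  172.16.0.0/12 (172.16.0.0 - 172.31.255.255)
  192.168.0.0/16 (192.168.0.0 - 192.168.255.255)
Private (in 192.168.0.0/16)


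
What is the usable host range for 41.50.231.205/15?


Network: 41.50.0.0
Broadcast: 41.51.255.255
First usable = network + 1
Last usable = broadcast - 1
Range: 41.50.0.1 to 41.51.255.254


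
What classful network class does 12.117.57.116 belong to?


First octet: 12
Binary: 00001100
0xxxxxxx -> Class A (1-126)
Class A, default mask 255.0.0.0 (/8)


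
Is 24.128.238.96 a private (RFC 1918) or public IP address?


RFC 1918 private ranges:
  10.0.0.0/8 (10.0.0.0 - 10.255.255.255)
  172.16.0.0/12 (172.16.0.0 - 172.31.255.255)
  192.168.0.0/16 (192.168.0.0 - 192.168.255.255)
Public (not in any RFC 1918 range)


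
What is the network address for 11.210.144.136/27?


IP:   00001011.11010010.10010000.10001000
Mask: 11111111.11111111.11111111.11100000
AND operation:
Net:  00001011.11010010.10010000.10000000
Network: 11.210.144.128/27


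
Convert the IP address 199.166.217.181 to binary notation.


199 = 11000111
166 = 10100110
217 = 11011001
181 = 10110101
Binary: 11000111.10100110.11011001.10110101


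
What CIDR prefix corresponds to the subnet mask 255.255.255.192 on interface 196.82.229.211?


Binary: 11111111.11111111.11111111.11000000
Count leading 1s
Prefix: /26


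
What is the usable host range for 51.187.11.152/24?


Network: 51.187.11.0
Broadcast: 51.187.11.255
First usable = network + 1
Last usable = broadcast - 1
Range: 51.187.11.1 to 51.187.11.254


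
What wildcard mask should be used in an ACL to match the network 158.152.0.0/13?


Subnet mask: 255.248.0.0
Wildcard = 255.255.255.255 - subnet mask
255 - 255 = 0
255 - 248 = 7
255 - 0 = 255
255 - 0 = 255
Wildcard: 0.7.255.255


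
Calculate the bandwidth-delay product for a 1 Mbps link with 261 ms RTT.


BDP = bandwidth * RTT
= 1 Mbps * 261 ms
= 1 * 1e6 * 261 / 1000 bits
= 261000 bits
= 32625 bytes
= 31.8604 KB
BDP = 261000 bits (32625 bytes)


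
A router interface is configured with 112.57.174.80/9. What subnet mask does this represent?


/9 means 9 network bits, 23 host bits
Binary: 11111111100000000000000000000000
Mask: 255.128.0.0


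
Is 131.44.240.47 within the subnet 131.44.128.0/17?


Subnet network: 131.44.128.0
Test IP AND mask: 131.44.128.0
Yes, 131.44.240.47 is in 131.44.128.0/17


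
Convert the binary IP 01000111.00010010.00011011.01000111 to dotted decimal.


01000111 = 71
00010010 = 18
00011011 = 27
01000111 = 71
IP: 71.18.27.71


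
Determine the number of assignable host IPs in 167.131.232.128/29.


Host bits = 32 - 29 = 3
Total addresses = 2^3 = 8
Usable = total - 2 (network and broadcast)
Usable hosts: 6


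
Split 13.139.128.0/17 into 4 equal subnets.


New prefix = 17 + 2 = 19
Each subnet has 8192 addresses
  13.139.128.0/19
  13.139.160.0/19
  13.139.192.0/19
  13.139.224.0/19
Subnets: 13.139.128.0/19, 13.139.160.0/19, 13.139.192.0/19, 13.139.224.0/19


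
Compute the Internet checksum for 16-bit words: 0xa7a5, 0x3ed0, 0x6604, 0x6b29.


Sum all words (with carry folding):
+ 0xa7a5 = 0xa7a5
+ 0x3ed0 = 0xe675
+ 0x6604 = 0x4c7a
+ 0x6b29 = 0xb7a3
One's complement: ~0xb7a3
Checksum = 0x485c


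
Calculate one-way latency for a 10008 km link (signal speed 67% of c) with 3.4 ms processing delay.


Speed = 0.67 * 3e5 km/s = 201000 km/s
Propagation delay = 10008 / 201000 = 0.0498 s = 49.791 ms
Processing delay = 3.4 ms
Total one-way latency = 53.191 ms


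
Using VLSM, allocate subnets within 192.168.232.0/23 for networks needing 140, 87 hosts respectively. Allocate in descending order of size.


140 hosts -> /24 (254 usable): 192.168.232.0/24
87 hosts -> /25 (126 usable): 192.168.233.0/25
Allocation: 192.168.232.0/24 (140 hosts, 254 usable); 192.168.233.0/25 (87 hosts, 126 usable)


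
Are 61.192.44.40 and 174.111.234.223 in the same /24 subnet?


Mask: 255.255.255.0
61.192.44.40 AND mask = 61.192.44.0
174.111.234.223 AND mask = 174.111.234.0
No, different subnets (61.192.44.0 vs 174.111.234.0)


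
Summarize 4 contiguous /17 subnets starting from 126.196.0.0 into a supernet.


Original prefix: /17
Number of subnets: 4 = 2^2
New prefix = 17 - 2 = 15
Supernet: 126.196.0.0/15


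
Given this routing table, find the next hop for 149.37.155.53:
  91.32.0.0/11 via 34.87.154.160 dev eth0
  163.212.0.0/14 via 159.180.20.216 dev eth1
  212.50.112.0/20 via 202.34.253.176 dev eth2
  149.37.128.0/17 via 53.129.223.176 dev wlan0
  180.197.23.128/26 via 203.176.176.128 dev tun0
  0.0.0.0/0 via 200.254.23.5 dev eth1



Longest prefix match for 149.37.155.53:
  /11 91.32.0.0: no
  /14 163.212.0.0: no
  /20 212.50.112.0: no
  /17 149.37.128.0: MATCH
  /26 180.197.23.128: no
  /0 0.0.0.0: MATCH
Selected: next-hop 53.129.223.176 via wlan0 (matched /17)


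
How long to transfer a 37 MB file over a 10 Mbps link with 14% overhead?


Effective throughput = 10 * (1 - 14/100) = 8.6 Mbps
File size in Mb = 37 * 8 = 296 Mb
Time = 296 / 8.6
Time = 34.4186 seconds


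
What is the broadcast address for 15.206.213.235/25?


Network: 15.206.213.128/25
Host bits = 7
Set all host bits to 1:
Broadcast: 15.206.213.255


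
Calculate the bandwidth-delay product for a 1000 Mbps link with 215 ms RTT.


BDP = bandwidth * RTT
= 1000 Mbps * 215 ms
= 1000 * 1e6 * 215 / 1000 bits
= 215000000 bits
= 26875000 bytes
= 26245.1172 KB
BDP = 215000000 bits (26875000 bytes)


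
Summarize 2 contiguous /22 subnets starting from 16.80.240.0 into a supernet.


Original prefix: /22
Number of subnets: 2 = 2^1
New prefix = 22 - 1 = 21
Supernet: 16.80.240.0/21


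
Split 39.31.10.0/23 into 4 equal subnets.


New prefix = 23 + 2 = 25
Each subnet has 128 addresses
  39.31.10.0/25
  39.31.10.128/25
  39.31.11.0/25
  39.31.11.128/25
Subnets: 39.31.10.0/25, 39.31.10.128/25, 39.31.11.0/25, 39.31.11.128/25


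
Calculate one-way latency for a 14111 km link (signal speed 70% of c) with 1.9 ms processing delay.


Speed = 0.7 * 3e5 km/s = 210000 km/s
Propagation delay = 14111 / 210000 = 0.0672 s = 67.1952 ms
Processing delay = 1.9 ms
Total one-way latency = 69.0952 ms


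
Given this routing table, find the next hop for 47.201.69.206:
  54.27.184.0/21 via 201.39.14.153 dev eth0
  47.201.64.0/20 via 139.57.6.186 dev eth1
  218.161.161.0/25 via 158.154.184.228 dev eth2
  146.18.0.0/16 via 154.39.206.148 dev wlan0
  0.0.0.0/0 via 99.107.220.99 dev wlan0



Longest prefix match for 47.201.69.206:
  /21 54.27.184.0: no
  /20 47.201.64.0: MATCH
  /25 218.161.161.0: no
  /16 146.18.0.0: no
  /0 0.0.0.0: MATCH
Selected: next-hop 139.57.6.186 via eth1 (matched /20)


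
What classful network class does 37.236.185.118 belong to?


First octet: 37
Binary: 00100101
0xxxxxxx -> Class A (1-126)
Class A, default mask 255.0.0.0 (/8)


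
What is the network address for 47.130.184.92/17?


IP:   00101111.10000010.10111000.01011100
Mask: 11111111.11111111.10000000.00000000
AND operation:
Net:  00101111.10000010.10000000.00000000
Network: 47.130.128.0/17


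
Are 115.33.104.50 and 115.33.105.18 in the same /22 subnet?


Mask: 255.255.252.0
115.33.104.50 AND mask = 115.33.104.0
115.33.105.18 AND mask = 115.33.104.0
Yes, same subnet (115.33.104.0)


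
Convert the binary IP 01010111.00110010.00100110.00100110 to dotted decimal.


01010111 = 87
00110010 = 50
00100110 = 38
00100110 = 38
IP: 87.50.38.38


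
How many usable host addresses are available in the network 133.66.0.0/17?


Host bits = 32 - 17 = 15
Total addresses = 2^15 = 32768
Usable = total - 2 (network and broadcast)
Usable hosts: 32766


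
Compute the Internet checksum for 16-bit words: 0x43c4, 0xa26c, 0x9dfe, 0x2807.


Sum all words (with carry folding):
+ 0x43c4 = 0x43c4
+ 0xa26c = 0xe630
+ 0x9dfe = 0x842f
+ 0x2807 = 0xac36
One's complement: ~0xac36
Checksum = 0x53c9


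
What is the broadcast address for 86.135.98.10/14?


Network: 86.132.0.0/14
Host bits = 18
Set all host bits to 1:
Broadcast: 86.135.255.255


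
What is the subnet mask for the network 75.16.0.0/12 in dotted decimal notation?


/12 means 12 network bits, 20 host bits
Binary: 11111111111100000000000000000000
Mask: 255.240.0.0


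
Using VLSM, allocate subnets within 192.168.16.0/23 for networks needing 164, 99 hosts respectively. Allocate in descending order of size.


164 hosts -> /24 (254 usable): 192.168.16.0/24
99 hosts -> /25 (126 usable): 192.168.17.0/25
Allocation: 192.168.16.0/24 (164 hosts, 254 usable); 192.168.17.0/25 (99 hosts, 126 usable)


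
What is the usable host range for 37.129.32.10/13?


Network: 37.128.0.0
Broadcast: 37.135.255.255
First usable = network + 1
Last usable = broadcast - 1
Range: 37.128.0.1 to 37.135.255.254


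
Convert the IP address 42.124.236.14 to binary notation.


42 = 00101010
124 = 01111100
236 = 11101100
14 = 00001110
Binary: 00101010.01111100.11101100.00001110


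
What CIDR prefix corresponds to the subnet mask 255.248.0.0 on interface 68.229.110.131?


Binary: 11111111.11111000.00000000.00000000
Count leading 1s
Prefix: /13


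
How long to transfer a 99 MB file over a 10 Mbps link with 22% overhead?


Effective throughput = 10 * (1 - 22/100) = 7.8 Mbps
File size in Mb = 99 * 8 = 792 Mb
Time = 792 / 7.8
Time = 101.5385 seconds


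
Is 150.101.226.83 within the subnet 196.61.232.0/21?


Subnet network: 196.61.232.0
Test IP AND mask: 150.101.224.0
No, 150.101.226.83 is not in 196.61.232.0/21


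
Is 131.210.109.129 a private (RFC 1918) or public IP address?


RFC 1918 private ranges:
  10.0.0.0/8 (10.0.0.0 - 10.255.255.255)
  172.16.0.0/12 (172.16.0.0 - 172.31.255.255)
  192.168.0.0/16 (192.168.0.0 - 192.168.255.255)
Public (not in any RFC 1918 range)


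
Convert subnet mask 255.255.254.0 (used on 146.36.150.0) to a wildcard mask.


Subnet mask: 255.255.254.0
Wildcard = 255.255.255.255 - subnet mask
255 - 255 = 0
255 - 255 = 0
255 - 254 = 1
255 - 0 = 255
Wildcard: 0.0.1.255


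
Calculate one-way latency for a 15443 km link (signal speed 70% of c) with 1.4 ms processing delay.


Speed = 0.7 * 3e5 km/s = 210000 km/s
Propagation delay = 15443 / 210000 = 0.0735 s = 73.5381 ms
Processing delay = 1.4 ms
Total one-way latency = 74.9381 ms


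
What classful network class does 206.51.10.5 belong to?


First octet: 206
Binary: 11001110
110xxxxx -> Class C (192-223)
Class C, default mask 255.255.255.0 (/24)


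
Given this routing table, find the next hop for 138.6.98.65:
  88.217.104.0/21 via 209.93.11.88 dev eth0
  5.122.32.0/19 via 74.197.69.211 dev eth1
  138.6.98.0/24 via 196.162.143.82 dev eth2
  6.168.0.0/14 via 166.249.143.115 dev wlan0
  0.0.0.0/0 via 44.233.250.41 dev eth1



Longest prefix match for 138.6.98.65:
  /21 88.217.104.0: no
  /19 5.122.32.0: no
  /24 138.6.98.0: MATCH
  /14 6.168.0.0: no
  /0 0.0.0.0: MATCH
Selected: next-hop 196.162.143.82 via eth2 (matched /24)


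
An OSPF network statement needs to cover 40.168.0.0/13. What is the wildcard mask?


Subnet mask: 255.248.0.0
Wildcard = 255.255.255.255 - subnet mask
255 - 255 = 0
255 - 248 = 7
255 - 0 = 255
255 - 0 = 255
Wildcard: 0.7.255.255


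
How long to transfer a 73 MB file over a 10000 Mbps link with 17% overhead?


Effective throughput = 10000 * (1 - 17/100) = 8300 Mbps
File size in Mb = 73 * 8 = 584 Mb
Time = 584 / 8300
Time = 0.0704 seconds


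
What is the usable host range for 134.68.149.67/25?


Network: 134.68.149.0
Broadcast: 134.68.149.127
First usable = network + 1
Last usable = broadcast - 1
Range: 134.68.149.1 to 134.68.149.126


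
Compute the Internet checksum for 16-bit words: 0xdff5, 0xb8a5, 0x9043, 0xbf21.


Sum all words (with carry folding):
+ 0xdff5 = 0xdff5
+ 0xb8a5 = 0x989b
+ 0x9043 = 0x28df
+ 0xbf21 = 0xe800
One's complement: ~0xe800
Checksum = 0x17ff


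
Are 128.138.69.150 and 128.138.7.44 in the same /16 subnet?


Mask: 255.255.0.0
128.138.69.150 AND mask = 128.138.0.0
128.138.7.44 AND mask = 128.138.0.0
Yes, same subnet (128.138.0.0)


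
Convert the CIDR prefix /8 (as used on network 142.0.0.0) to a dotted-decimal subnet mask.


/8 means 8 network bits, 24 host bits
Binary: 11111111000000000000000000000000
Mask: 255.0.0.0


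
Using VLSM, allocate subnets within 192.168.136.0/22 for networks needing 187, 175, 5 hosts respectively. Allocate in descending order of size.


187 hosts -> /24 (254 usable): 192.168.136.0/24
175 hosts -> /24 (254 usable): 192.168.137.0/24
5 hosts -> /29 (6 usable): 192.168.138.0/29
Allocation: 192.168.136.0/24 (187 hosts, 254 usable); 192.168.137.0/24 (175 hosts, 254 usable); 192.168.138.0/29 (5 hosts, 6 usable)


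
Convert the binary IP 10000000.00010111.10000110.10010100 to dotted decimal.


10000000 = 128
00010111 = 23
10000110 = 134
10010100 = 148
IP: 128.23.134.148


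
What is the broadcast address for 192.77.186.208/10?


Network: 192.64.0.0/10
Host bits = 22
Set all host bits to 1:
Broadcast: 192.127.255.255


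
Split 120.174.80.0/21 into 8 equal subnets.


New prefix = 21 + 3 = 24
Each subnet has 256 addresses
  120.174.80.0/24
  120.174.81.0/24
  120.174.82.0/24
  120.174.83.0/24
  120.174.84.0/24
  120.174.85.0/24
  120.174.86.0/24
  120.174.87.0/24
Subnets: 120.174.80.0/24, 120.174.81.0/24, 120.174.82.0/24, 120.174.83.0/24, 120.174.84.0/24, 120.174.85.0/24, 120.174.86.0/24, 120.174.87.0/24


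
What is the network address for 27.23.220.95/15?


IP:   00011011.00010111.11011100.01011111
Mask: 11111111.11111110.00000000.00000000
AND operation:
Net:  00011011.00010110.00000000.00000000
Network: 27.22.0.0/15


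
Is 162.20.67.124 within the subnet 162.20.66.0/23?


Subnet network: 162.20.66.0
Test IP AND mask: 162.20.66.0
Yes, 162.20.67.124 is in 162.20.66.0/23


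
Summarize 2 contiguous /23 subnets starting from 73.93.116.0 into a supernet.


Original prefix: /23
Number of subnets: 2 = 2^1
New prefix = 23 - 1 = 22
Supernet: 73.93.116.0/22


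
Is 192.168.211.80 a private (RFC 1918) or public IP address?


RFC 1918 private ranges:
  10.0.0.0/8 (10.0.0.0 - 10.255.255.255)
  172.16.0.0/12 (172.16.0.0 - 172.31.255.255)
  192.168.0.0/16 (192.168.0.0 - 192.168.255.255)
Private (in 192.168.0.0/16)


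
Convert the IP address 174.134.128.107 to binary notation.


174 = 10101110
134 = 10000110
128 = 10000000
107 = 01101011
Binary: 10101110.10000110.10000000.01101011


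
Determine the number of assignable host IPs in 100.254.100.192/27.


Host bits = 32 - 27 = 5
Total addresses = 2^5 = 32
Usable = total - 2 (network and broadcast)
Usable hosts: 30


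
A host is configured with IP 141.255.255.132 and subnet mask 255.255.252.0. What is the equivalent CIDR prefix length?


Binary: 11111111.11111111.11111100.00000000
Count leading 1s
Prefix: /22


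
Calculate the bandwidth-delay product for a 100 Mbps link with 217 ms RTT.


BDP = bandwidth * RTT
= 100 Mbps * 217 ms
= 100 * 1e6 * 217 / 1000 bits
= 21700000 bits
= 2712500 bytes
= 2648.9258 KB
BDP = 21700000 bits (2712500 bytes)


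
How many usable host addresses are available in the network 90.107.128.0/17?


Host bits = 32 - 17 = 15
Total addresses = 2^15 = 32768
Usable = total - 2 (network and broadcast)
Usable hosts: 32766


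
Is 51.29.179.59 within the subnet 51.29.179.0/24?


Subnet network: 51.29.179.0
Test IP AND mask: 51.29.179.0
Yes, 51.29.179.59 is in 51.29.179.0/24


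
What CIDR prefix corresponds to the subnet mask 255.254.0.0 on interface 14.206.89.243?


Binary: 11111111.11111110.00000000.00000000
Count leading 1s
Prefix: /15


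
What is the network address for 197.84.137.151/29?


IP:   11000101.01010100.10001001.10010111
Mask: 11111111.11111111.11111111.11111000
AND operation:
Net:  11000101.01010100.10001001.10010000
Network: 197.84.137.144/29


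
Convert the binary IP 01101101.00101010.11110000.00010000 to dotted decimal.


01101101 = 109
00101010 = 42
11110000 = 240
00010000 = 16
IP: 109.42.240.16


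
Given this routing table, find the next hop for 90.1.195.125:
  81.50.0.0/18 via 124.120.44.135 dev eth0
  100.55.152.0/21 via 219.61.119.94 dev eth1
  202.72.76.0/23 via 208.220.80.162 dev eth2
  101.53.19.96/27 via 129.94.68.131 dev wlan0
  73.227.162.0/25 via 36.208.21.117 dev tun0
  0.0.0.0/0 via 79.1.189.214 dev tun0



Longest prefix match for 90.1.195.125:
  /18 81.50.0.0: no
  /21 100.55.152.0: no
  /23 202.72.76.0: no
  /27 101.53.19.96: no
  /25 73.227.162.0: no
  /0 0.0.0.0: MATCH
Selected: next-hop 79.1.189.214 via tun0 (matched /0)


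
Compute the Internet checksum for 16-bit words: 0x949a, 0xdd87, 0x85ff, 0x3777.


Sum all words (with carry folding):
+ 0x949a = 0x949a
+ 0xdd87 = 0x7222
+ 0x85ff = 0xf821
+ 0x3777 = 0x2f99
One's complement: ~0x2f99
Checksum = 0xd066


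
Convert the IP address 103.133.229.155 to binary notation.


103 = 01100111
133 = 10000101
229 = 11100101
155 = 10011011
Binary: 01100111.10000101.11100101.10011011


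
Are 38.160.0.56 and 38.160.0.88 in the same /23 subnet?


Mask: 255.255.254.0
38.160.0.56 AND mask = 38.160.0.0
38.160.0.88 AND mask = 38.160.0.0
Yes, same subnet (38.160.0.0)


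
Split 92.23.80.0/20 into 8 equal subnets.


New prefix = 20 + 3 = 23
Each subnet has 512 addresses
  92.23.80.0/23
  92.23.82.0/23
  92.23.84.0/23
  92.23.86.0/23
  92.23.88.0/23
  92.23.90.0/23
  92.23.92.0/23
  92.23.94.0/23
Subnets: 92.23.80.0/23, 92.23.82.0/23, 92.23.84.0/23, 92.23.86.0/23, 92.23.88.0/23, 92.23.90.0/23, 92.23.92.0/23, 92.23.94.0/23


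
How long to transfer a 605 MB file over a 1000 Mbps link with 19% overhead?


Effective throughput = 1000 * (1 - 19/100) = 810 Mbps
File size in Mb = 605 * 8 = 4840 Mb
Time = 4840 / 810
Time = 5.9753 seconds


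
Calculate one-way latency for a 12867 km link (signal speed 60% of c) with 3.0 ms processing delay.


Speed = 0.6 * 3e5 km/s = 180000 km/s
Propagation delay = 12867 / 180000 = 0.0715 s = 71.4833 ms
Processing delay = 3.0 ms
Total one-way latency = 74.4833 ms


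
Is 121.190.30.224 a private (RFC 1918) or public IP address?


RFC 1918 private ranges:
  10.0.0.0/8 (10.0.0.0 - 10.255.255.255)
  172.16.0.0/12 (172.16.0.0 - 172.31.255.255)
  192.168.0.0/16 (192.168.0.0 - 192.168.255.255)
Public (not in any RFC 1918 range)


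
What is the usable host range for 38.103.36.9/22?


Network: 38.103.36.0
Broadcast: 38.103.39.255
First usable = network + 1
Last usable = broadcast - 1
Range: 38.103.36.1 to 38.103.39.254


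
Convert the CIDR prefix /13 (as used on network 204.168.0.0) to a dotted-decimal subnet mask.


/13 means 13 network bits, 19 host bits
Binary: 11111111111110000000000000000000
Mask: 255.248.0.0


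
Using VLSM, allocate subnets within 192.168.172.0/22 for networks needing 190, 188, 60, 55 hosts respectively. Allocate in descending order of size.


190 hosts -> /24 (254 usable): 192.168.172.0/24
188 hosts -> /24 (254 usable): 192.168.173.0/24
60 hosts -> /26 (62 usable): 192.168.174.0/26
55 hosts -> /26 (62 usable): 192.168.174.64/26
Allocation: 192.168.172.0/24 (190 hosts, 254 usable); 192.168.173.0/24 (188 hosts, 254 usable); 192.168.174.0/26 (60 hosts, 62 usable); 192.168.174.64/26 (55 hosts, 62 usable)


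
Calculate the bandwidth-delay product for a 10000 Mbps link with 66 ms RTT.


BDP = bandwidth * RTT
= 10000 Mbps * 66 ms
= 10000 * 1e6 * 66 / 1000 bits
= 660000000 bits
= 82500000 bytes
= 80566.4062 KB
BDP = 660000000 bits (82500000 bytes)


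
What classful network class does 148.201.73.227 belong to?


First octet: 148
Binary: 10010100
10xxxxxx -> Class B (128-191)
Class B, default mask 255.255.0.0 (/16)


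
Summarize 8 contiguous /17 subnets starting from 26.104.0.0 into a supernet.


Original prefix: /17
Number of subnets: 8 = 2^3
New prefix = 17 - 3 = 14
Supernet: 26.104.0.0/14


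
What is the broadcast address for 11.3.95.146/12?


Network: 11.0.0.0/12
Host bits = 20
Set all host bits to 1:
Broadcast: 11.15.255.255


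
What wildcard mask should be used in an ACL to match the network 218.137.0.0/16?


Subnet mask: 255.255.0.0
Wildcard = 255.255.255.255 - subnet mask
255 - 255 = 0
255 - 255 = 0
255 - 0 = 255
255 - 0 = 255
Wildcard: 0.0.255.255


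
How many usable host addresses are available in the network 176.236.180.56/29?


Host bits = 32 - 29 = 3
Total addresses = 2^3 = 8
Usable = total - 2 (network and broadcast)
Usable hosts: 6


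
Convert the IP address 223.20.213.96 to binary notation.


223 = 11011111
20 = 00010100
213 = 11010101
96 = 01100000
Binary: 11011111.00010100.11010101.01100000


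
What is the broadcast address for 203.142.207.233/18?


Network: 203.142.192.0/18
Host bits = 14
Set all host bits to 1:
Broadcast: 203.142.255.255


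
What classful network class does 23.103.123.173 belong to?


First octet: 23
Binary: 00010111
0xxxxxxx -> Class A (1-126)
Class A, default mask 255.0.0.0 (/8)


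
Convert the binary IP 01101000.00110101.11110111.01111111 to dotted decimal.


01101000 = 104
00110101 = 53
11110111 = 247
01111111 = 127
IP: 104.53.247.127


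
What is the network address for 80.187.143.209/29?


IP:   01010000.10111011.10001111.11010001
Mask: 11111111.11111111.11111111.11111000
AND operation:
Net:  01010000.10111011.10001111.11010000
Network: 80.187.143.208/29


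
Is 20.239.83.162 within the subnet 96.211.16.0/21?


Subnet network: 96.211.16.0
Test IP AND mask: 20.239.80.0
No, 20.239.83.162 is not in 96.211.16.0/21


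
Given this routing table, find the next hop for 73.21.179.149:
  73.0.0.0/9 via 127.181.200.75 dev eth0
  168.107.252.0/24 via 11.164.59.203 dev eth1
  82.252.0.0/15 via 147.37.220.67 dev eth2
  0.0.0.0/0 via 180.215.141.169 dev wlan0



Longest prefix match for 73.21.179.149:
  /9 73.0.0.0: MATCH
  /24 168.107.252.0: no
  /15 82.252.0.0: no
  /0 0.0.0.0: MATCH
Selected: next-hop 127.181.200.75 via eth0 (matched /9)


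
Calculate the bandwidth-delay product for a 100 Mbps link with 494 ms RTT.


BDP = bandwidth * RTT
= 100 Mbps * 494 ms
= 100 * 1e6 * 494 / 1000 bits
= 49400000 bits
= 6175000 bytes
= 6030.2734 KB
BDP = 49400000 bits (6175000 bytes)


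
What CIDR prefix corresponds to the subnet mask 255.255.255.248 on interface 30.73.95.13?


Binary: 11111111.11111111.11111111.11111000
Count leading 1s
Prefix: /29


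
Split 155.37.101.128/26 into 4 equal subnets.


New prefix = 26 + 2 = 28
Each subnet has 16 addresses
  155.37.101.128/28
  155.37.101.144/28
  155.37.101.160/28
  155.37.101.176/28
Subnets: 155.37.101.128/28, 155.37.101.144/28, 155.37.101.160/28, 155.37.101.176/28


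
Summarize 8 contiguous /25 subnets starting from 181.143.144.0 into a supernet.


Original prefix: /25
Number of subnets: 8 = 2^3
New prefix = 25 - 3 = 22
Supernet: 181.143.144.0/22


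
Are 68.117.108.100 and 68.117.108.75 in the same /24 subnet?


Mask: 255.255.255.0
68.117.108.100 AND mask = 68.117.108.0
68.117.108.75 AND mask = 68.117.108.0
Yes, same subnet (68.117.108.0)


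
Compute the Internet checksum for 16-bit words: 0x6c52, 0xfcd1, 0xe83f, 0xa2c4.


Sum all words (with carry folding):
+ 0x6c52 = 0x6c52
+ 0xfcd1 = 0x6924
+ 0xe83f = 0x5164
+ 0xa2c4 = 0xf428
One's complement: ~0xf428
Checksum = 0x0bd7


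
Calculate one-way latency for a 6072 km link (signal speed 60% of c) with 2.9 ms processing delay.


Speed = 0.6 * 3e5 km/s = 180000 km/s
Propagation delay = 6072 / 180000 = 0.0337 s = 33.7333 ms
Processing delay = 2.9 ms
Total one-way latency = 36.6333 ms


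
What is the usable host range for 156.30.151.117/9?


Network: 156.0.0.0
Broadcast: 156.127.255.255
First usable = network + 1
Last usable = broadcast - 1
Range: 156.0.0.1 to 156.127.255.254


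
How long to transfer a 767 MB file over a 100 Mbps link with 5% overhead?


Effective throughput = 100 * (1 - 5/100) = 95 Mbps
File size in Mb = 767 * 8 = 6136 Mb
Time = 6136 / 95
Time = 64.5895 seconds


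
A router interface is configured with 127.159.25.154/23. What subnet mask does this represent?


/23 means 23 network bits, 9 host bits
Binary: 11111111111111111111111000000000
Mask: 255.255.254.0


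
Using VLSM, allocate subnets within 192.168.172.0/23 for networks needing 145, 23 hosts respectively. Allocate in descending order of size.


145 hosts -> /24 (254 usable): 192.168.172.0/24
23 hosts -> /27 (30 usable): 192.168.173.0/27
Allocation: 192.168.172.0/24 (145 hosts, 254 usable); 192.168.173.0/27 (23 hosts, 30 usable)


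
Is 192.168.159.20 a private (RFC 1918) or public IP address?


RFC 1918 private ranges:
  10.0.0.0/8 (10.0.0.0 - 10.255.255.255)
  172.16.0.0/12 (172.16.0.0 - 172.31.255.255)
  192.168.0.0/16 (192.168.0.0 - 192.168.255.255)
Private (in 192.168.0.0/16)


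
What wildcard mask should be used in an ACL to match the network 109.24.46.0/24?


Subnet mask: 255.255.255.0
Wildcard = 255.255.255.255 - subnet mask
255 - 255 = 0
255 - 255 = 0
255 - 255 = 0
255 - 0 = 255
Wildcard: 0.0.0.255


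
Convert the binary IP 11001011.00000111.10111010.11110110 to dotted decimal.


11001011 = 203
00000111 = 7
10111010 = 186
11110110 = 246
IP: 203.7.186.246


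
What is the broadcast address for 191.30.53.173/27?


Network: 191.30.53.160/27
Host bits = 5
Set all host bits to 1:
Broadcast: 191.30.53.191


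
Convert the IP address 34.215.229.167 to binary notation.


34 = 00100010
215 = 11010111
229 = 11100101
167 = 10100111
Binary: 00100010.11010111.11100101.10100111


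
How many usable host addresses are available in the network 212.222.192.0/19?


Host bits = 32 - 19 = 13
Total addresses = 2^13 = 8192
Usable = total - 2 (network and broadcast)
Usable hosts: 8190


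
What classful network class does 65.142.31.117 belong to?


First octet: 65
Binary: 01000001
0xxxxxxx -> Class A (1-126)
Class A, default mask 255.0.0.0 (/8)


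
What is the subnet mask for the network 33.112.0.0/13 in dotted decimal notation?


/13 means 13 network bits, 19 host bits
Binary: 11111111111110000000000000000000
Mask: 255.248.0.0


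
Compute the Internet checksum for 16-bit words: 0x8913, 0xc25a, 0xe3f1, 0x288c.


Sum all words (with carry folding):
+ 0x8913 = 0x8913
+ 0xc25a = 0x4b6e
+ 0xe3f1 = 0x2f60
+ 0x288c = 0x57ec
One's complement: ~0x57ec
Checksum = 0xa813


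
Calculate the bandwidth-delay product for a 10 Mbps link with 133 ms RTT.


BDP = bandwidth * RTT
= 10 Mbps * 133 ms
= 10 * 1e6 * 133 / 1000 bits
= 1330000 bits
= 166250 bytes
= 162.3535 KB
BDP = 1330000 bits (166250 bytes)


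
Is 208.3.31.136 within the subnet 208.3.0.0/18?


Subnet network: 208.3.0.0
Test IP AND mask: 208.3.0.0
Yes, 208.3.31.136 is in 208.3.0.0/18


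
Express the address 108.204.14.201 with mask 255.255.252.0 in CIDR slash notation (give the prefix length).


Binary: 11111111.11111111.11111100.00000000
Count leading 1s
Prefix: /22


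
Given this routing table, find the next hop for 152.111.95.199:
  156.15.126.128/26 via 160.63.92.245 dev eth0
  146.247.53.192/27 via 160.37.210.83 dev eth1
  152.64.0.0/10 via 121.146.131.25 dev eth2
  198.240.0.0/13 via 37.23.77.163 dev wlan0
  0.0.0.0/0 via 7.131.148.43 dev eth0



Longest prefix match for 152.111.95.199:
  /26 156.15.126.128: no
  /27 146.247.53.192: no
  /10 152.64.0.0: MATCH
  /13 198.240.0.0: no
  /0 0.0.0.0: MATCH
Selected: next-hop 121.146.131.25 via eth2 (matched /10)


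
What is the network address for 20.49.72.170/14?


IP:   00010100.00110001.01001000.10101010
Mask: 11111111.11111100.00000000.00000000
AND operation:
Net:  00010100.00110000.00000000.00000000
Network: 20.48.0.0/14


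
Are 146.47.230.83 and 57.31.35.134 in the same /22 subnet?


Mask: 255.255.252.0
146.47.230.83 AND mask = 146.47.228.0
57.31.35.134 AND mask = 57.31.32.0
No, different subnets (146.47.228.0 vs 57.31.32.0)


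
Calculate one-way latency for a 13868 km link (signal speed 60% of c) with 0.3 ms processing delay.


Speed = 0.6 * 3e5 km/s = 180000 km/s
Propagation delay = 13868 / 180000 = 0.077 s = 77.0444 ms
Processing delay = 0.3 ms
Total one-way latency = 77.3444 ms


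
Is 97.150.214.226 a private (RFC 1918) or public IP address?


RFC 1918 private ranges:
  10.0.0.0/8 (10.0.0.0 - 10.255.255.255)
  172.16.0.0/12 (172.16.0.0 - 172.31.255.255)
  192.168.0.0/16 (192.168.0.0 - 192.168.255.255)
Public (not in any RFC 1918 range)


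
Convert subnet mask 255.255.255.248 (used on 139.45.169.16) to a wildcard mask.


Subnet mask: 255.255.255.248
Wildcard = 255.255.255.255 - subnet mask
255 - 255 = 0
255 - 255 = 0
255 - 255 = 0
255 - 248 = 7
Wildcard: 0.0.0.7


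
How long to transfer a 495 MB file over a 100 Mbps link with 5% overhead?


Effective throughput = 100 * (1 - 5/100) = 95 Mbps
File size in Mb = 495 * 8 = 3960 Mb
Time = 3960 / 95
Time = 41.6842 seconds


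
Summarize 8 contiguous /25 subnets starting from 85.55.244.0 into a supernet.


Original prefix: /25
Number of subnets: 8 = 2^3
New prefix = 25 - 3 = 22
Supernet: 85.55.244.0/22


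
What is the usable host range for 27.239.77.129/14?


Network: 27.236.0.0
Broadcast: 27.239.255.255
First usable = network + 1
Last usable = broadcast - 1
Range: 27.236.0.1 to 27.239.255.254


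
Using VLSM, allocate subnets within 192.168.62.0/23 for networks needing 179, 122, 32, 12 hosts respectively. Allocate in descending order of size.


179 hosts -> /24 (254 usable): 192.168.62.0/24
122 hosts -> /25 (126 usable): 192.168.63.0/25
32 hosts -> /26 (62 usable): 192.168.63.128/26
12 hosts -> /28 (14 usable): 192.168.63.192/28
Allocation: 192.168.62.0/24 (179 hosts, 254 usable); 192.168.63.0/25 (122 hosts, 126 usable); 192.168.63.128/26 (32 hosts, 62 usable); 192.168.63.192/28 (12 hosts, 14 usable)


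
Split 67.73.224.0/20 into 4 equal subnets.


New prefix = 20 + 2 = 22
Each subnet has 1024 addresses
  67.73.224.0/22
  67.73.228.0/22
  67.73.232.0/22
  67.73.236.0/22
Subnets: 67.73.224.0/22, 67.73.228.0/22, 67.73.232.0/22, 67.73.236.0/22


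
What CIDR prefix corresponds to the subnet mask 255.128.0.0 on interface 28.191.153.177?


Binary: 11111111.10000000.00000000.00000000
Count leading 1s
Prefix: /9


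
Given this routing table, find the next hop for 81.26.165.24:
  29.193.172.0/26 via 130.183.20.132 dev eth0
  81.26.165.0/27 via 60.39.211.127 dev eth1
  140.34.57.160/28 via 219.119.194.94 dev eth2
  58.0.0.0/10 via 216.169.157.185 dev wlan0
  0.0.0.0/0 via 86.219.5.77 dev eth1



Longest prefix match for 81.26.165.24:
  /26 29.193.172.0: no
  /27 81.26.165.0: MATCH
  /28 140.34.57.160: no
  /10 58.0.0.0: no
  /0 0.0.0.0: MATCH
Selected: next-hop 60.39.211.127 via eth1 (matched /27)


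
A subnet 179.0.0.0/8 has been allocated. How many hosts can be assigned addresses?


Host bits = 32 - 8 = 24
Total addresses = 2^24 = 16777216
Usable = total - 2 (network and broadcast)
Usable hosts: 16777214


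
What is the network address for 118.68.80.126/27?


IP:   01110110.01000100.01010000.01111110
Mask: 11111111.11111111.11111111.11100000
AND operation:
Net:  01110110.01000100.01010000.01100000
Network: 118.68.80.96/27


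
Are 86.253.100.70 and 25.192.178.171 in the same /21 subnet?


Mask: 255.255.248.0
86.253.100.70 AND mask = 86.253.96.0
25.192.178.171 AND mask = 25.192.176.0
No, different subnets (86.253.96.0 vs 25.192.176.0)


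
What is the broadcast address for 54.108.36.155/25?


Network: 54.108.36.128/25
Host bits = 7
Set all host bits to 1:
Broadcast: 54.108.36.255


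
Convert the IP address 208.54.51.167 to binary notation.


208 = 11010000
54 = 00110110
51 = 00110011
167 = 10100111
Binary: 11010000.00110110.00110011.10100111


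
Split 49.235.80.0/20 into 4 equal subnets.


New prefix = 20 + 2 = 22
Each subnet has 1024 addresses
  49.235.80.0/22
  49.235.84.0/22
  49.235.88.0/22
  49.235.92.0/22
Subnets: 49.235.80.0/22, 49.235.84.0/22, 49.235.88.0/22, 49.235.92.0/22


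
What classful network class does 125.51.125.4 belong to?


First octet: 125
Binary: 01111101
0xxxxxxx -> Class A (1-126)
Class A, default mask 255.0.0.0 (/8)


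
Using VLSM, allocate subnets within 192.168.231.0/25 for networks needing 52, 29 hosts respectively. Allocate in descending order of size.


52 hosts -> /26 (62 usable): 192.168.231.0/26
29 hosts -> /27 (30 usable): 192.168.231.64/27
Allocation: 192.168.231.0/26 (52 hosts, 62 usable); 192.168.231.64/27 (29 hosts, 30 usable)


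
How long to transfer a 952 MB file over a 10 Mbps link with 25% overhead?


Effective throughput = 10 * (1 - 25/100) = 7.5 Mbps
File size in Mb = 952 * 8 = 7616 Mb
Time = 7616 / 7.5
Time = 1015.4667 seconds


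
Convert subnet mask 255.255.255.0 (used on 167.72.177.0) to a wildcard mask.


Subnet mask: 255.255.255.0
Wildcard = 255.255.255.255 - subnet mask
255 - 255 = 0
255 - 255 = 0
255 - 255 = 0
255 - 0 = 255
Wildcard: 0.0.0.255


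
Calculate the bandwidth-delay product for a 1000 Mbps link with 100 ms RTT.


BDP = bandwidth * RTT
= 1000 Mbps * 100 ms
= 1000 * 1e6 * 100 / 1000 bits
= 100000000 bits
= 12500000 bytes
= 12207.0312 KB
BDP = 100000000 bits (12500000 bytes)


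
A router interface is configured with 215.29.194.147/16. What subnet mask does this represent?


/16 means 16 network bits, 16 host bits
Binary: 11111111111111110000000000000000
Mask: 255.255.0.0


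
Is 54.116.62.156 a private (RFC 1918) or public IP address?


RFC 1918 private ranges:
  10.0.0.0/8 (10.0.0.0 - 10.255.255.255)
  172.16.0.0/12 (172.16.0.0 - 172.31.255.255)
  192.168.0.0/16 (192.168.0.0 - 192.168.255.255)
Public (not in any RFC 1918 range)


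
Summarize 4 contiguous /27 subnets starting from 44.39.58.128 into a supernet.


Original prefix: /27
Number of subnets: 4 = 2^2
New prefix = 27 - 2 = 25
Supernet: 44.39.58.128/25


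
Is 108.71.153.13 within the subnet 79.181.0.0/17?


Subnet network: 79.181.0.0
Test IP AND mask: 108.71.128.0
No, 108.71.153.13 is not in 79.181.0.0/17


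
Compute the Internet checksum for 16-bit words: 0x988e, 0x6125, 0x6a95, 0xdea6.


Sum all words (with carry folding):
+ 0x988e = 0x988e
+ 0x6125 = 0xf9b3
+ 0x6a95 = 0x6449
+ 0xdea6 = 0x42f0
One's complement: ~0x42f0
Checksum = 0xbd0f


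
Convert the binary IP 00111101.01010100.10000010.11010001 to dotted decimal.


00111101 = 61
01010100 = 84
10000010 = 130
11010001 = 209
IP: 61.84.130.209


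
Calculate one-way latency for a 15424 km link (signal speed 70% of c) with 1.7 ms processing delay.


Speed = 0.7 * 3e5 km/s = 210000 km/s
Propagation delay = 15424 / 210000 = 0.0734 s = 73.4476 ms
Processing delay = 1.7 ms
Total one-way latency = 75.1476 ms


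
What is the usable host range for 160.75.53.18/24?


Network: 160.75.53.0
Broadcast: 160.75.53.255
First usable = network + 1
Last usable = broadcast - 1
Range: 160.75.53.1 to 160.75.53.254


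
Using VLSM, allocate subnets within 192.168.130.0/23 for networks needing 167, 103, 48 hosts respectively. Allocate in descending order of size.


167 hosts -> /24 (254 usable): 192.168.130.0/24
103 hosts -> /25 (126 usable): 192.168.131.0/25
48 hosts -> /26 (62 usable): 192.168.131.128/26
Allocation: 192.168.130.0/24 (167 hosts, 254 usable); 192.168.131.0/25 (103 hosts, 126 usable); 192.168.131.128/26 (48 hosts, 62 usable)


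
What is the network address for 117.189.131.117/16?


IP:   01110101.10111101.10000011.01110101
Mask: 11111111.11111111.00000000.00000000
AND operation:
Net:  01110101.10111101.00000000.00000000
Network: 117.189.0.0/16


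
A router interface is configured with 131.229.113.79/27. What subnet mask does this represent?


/27 means 27 network bits, 5 host bits
Binary: 11111111111111111111111111100000
Mask: 255.255.255.224


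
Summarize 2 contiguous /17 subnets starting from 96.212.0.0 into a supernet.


Original prefix: /17
Number of subnets: 2 = 2^1
New prefix = 17 - 1 = 16
Supernet: 96.212.0.0/16


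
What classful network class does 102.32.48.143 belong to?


First octet: 102
Binary: 01100110
0xxxxxxx -> Class A (1-126)
Class A, default mask 255.0.0.0 (/8)


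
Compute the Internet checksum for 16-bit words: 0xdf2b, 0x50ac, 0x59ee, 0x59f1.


Sum all words (with carry folding):
+ 0xdf2b = 0xdf2b
+ 0x50ac = 0x2fd8
+ 0x59ee = 0x89c6
+ 0x59f1 = 0xe3b7
One's complement: ~0xe3b7
Checksum = 0x1c48


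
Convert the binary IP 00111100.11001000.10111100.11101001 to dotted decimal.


00111100 = 60
11001000 = 200
10111100 = 188
11101001 = 233
IP: 60.200.188.233


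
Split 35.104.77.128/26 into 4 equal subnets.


New prefix = 26 + 2 = 28
Each subnet has 16 addresses
  35.104.77.128/28
  35.104.77.144/28
  35.104.77.160/28
  35.104.77.176/28
Subnets: 35.104.77.128/28, 35.104.77.144/28, 35.104.77.160/28, 35.104.77.176/28


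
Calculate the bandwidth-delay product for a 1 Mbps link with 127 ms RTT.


BDP = bandwidth * RTT
= 1 Mbps * 127 ms
= 1 * 1e6 * 127 / 1000 bits
= 127000 bits
= 15875 bytes
= 15.5029 KB
BDP = 127000 bits (15875 bytes)
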